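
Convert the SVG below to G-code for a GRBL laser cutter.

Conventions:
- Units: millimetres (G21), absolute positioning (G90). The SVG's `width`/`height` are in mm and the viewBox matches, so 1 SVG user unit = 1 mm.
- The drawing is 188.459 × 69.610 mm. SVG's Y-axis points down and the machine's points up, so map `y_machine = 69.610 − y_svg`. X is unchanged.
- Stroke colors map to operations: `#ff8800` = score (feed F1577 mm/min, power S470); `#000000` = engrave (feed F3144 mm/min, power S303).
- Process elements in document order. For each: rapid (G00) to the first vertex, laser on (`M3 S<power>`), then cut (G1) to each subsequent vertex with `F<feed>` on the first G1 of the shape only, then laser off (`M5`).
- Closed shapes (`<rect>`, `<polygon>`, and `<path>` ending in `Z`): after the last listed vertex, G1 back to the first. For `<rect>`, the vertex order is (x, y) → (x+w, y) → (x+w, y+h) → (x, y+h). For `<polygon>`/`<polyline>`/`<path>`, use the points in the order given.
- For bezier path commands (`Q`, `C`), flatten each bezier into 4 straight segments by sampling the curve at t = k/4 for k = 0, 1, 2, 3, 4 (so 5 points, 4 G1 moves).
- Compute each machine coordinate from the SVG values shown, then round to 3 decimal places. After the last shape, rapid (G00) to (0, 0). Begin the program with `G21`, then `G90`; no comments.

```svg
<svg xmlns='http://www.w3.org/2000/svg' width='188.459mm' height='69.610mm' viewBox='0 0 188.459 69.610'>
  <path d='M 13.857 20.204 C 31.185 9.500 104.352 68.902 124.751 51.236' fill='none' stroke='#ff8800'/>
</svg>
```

1 u = 1 mm; y_m = 69.610 − y.

[1] `<path>` cubic bezier, #ff8800→score S470 F1577: (13.857,49.406) → (35.626,46.589) → (68.152,31.279) → (101.255,17.275) → (124.751,18.374)

G21
G90
G00 X13.857 Y49.406
M3 S470
G1 X35.626 Y46.589 F1577
G1 X68.152 Y31.279
G1 X101.255 Y17.275
G1 X124.751 Y18.374
M5
G00 X0.000 Y0.000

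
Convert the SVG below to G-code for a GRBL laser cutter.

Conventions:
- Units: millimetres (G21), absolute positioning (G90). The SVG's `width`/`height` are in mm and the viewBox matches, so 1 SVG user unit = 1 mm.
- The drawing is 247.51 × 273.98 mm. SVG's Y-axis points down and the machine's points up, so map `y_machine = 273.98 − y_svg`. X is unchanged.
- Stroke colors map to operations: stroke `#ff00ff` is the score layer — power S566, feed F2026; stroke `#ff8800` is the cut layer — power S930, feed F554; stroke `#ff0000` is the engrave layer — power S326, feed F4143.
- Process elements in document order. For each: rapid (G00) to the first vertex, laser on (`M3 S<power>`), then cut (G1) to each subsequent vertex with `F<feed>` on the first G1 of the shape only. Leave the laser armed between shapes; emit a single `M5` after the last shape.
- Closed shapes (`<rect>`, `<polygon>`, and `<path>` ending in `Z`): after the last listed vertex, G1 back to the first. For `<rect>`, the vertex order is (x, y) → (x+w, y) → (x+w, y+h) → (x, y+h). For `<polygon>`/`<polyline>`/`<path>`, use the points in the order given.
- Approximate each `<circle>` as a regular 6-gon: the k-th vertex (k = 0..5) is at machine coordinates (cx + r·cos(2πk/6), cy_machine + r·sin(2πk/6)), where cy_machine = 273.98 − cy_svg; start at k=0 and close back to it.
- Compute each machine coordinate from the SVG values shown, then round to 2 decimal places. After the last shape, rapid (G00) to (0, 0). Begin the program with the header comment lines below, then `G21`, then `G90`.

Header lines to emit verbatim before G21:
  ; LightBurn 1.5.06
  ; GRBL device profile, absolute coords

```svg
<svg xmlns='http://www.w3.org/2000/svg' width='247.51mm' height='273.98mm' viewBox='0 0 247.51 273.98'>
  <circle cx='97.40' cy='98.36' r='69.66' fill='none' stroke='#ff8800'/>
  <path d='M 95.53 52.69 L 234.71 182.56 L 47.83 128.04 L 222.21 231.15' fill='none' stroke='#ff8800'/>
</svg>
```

Since the viewBox matches the mm dimensions, user units are millimetres directly. The only transform is the Y-flip y_m = 273.98 − y_svg.

Shape 1 is a circle drawn with `<circle>`. Its stroke #ff8800 means cut at S930, F554. After flipping Y the toolpath is (167.06,175.62) → (132.23,235.95) → (62.57,235.95) → (27.74,175.62) → (62.57,115.29) → (132.23,115.29) → (167.06,175.62), returning to the start.

Shape 2 is a open polyline drawn with `<path>`. Its stroke #ff8800 means cut at S930, F554. After flipping Y the toolpath is (95.53,221.29) → (234.71,91.42) → (47.83,145.94) → (222.21,42.83).

; LightBurn 1.5.06
; GRBL device profile, absolute coords
G21
G90
G00 X167.06 Y175.62
M3 S930
G1 X132.23 Y235.95 F554
G1 X62.57 Y235.95
G1 X27.74 Y175.62
G1 X62.57 Y115.29
G1 X132.23 Y115.29
G1 X167.06 Y175.62
G00 X95.53 Y221.29
M3 S930
G1 X234.71 Y91.42 F554
G1 X47.83 Y145.94
G1 X222.21 Y42.83
M5
G00 X0.00 Y0.00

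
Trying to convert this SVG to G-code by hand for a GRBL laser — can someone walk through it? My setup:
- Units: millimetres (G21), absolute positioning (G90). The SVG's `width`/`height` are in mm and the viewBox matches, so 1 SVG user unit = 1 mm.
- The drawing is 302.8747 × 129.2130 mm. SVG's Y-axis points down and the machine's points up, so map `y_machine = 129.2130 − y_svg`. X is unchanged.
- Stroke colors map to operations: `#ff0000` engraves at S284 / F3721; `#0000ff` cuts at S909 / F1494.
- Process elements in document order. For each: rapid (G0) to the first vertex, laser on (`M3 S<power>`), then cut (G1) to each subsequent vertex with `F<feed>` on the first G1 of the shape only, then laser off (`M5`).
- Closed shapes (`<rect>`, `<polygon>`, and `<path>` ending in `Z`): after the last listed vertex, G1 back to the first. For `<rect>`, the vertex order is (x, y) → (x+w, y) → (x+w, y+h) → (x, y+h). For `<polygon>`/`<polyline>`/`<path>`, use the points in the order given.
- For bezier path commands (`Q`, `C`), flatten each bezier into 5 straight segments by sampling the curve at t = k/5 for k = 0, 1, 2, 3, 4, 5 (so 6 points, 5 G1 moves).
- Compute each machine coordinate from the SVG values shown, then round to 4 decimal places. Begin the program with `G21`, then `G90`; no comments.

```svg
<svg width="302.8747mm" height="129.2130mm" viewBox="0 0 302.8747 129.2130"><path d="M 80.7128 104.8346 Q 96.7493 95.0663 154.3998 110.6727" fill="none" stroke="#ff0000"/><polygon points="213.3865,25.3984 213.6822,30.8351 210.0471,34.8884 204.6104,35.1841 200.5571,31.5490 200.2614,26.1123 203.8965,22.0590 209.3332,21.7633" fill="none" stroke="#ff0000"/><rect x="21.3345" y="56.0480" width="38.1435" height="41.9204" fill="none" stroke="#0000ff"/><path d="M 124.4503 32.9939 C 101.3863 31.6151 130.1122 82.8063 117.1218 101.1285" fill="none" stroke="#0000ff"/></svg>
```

G21
G90
G0 X80.7128 Y24.3784
M3 S284
G1 X88.7920 Y27.2707 F3721
G1 X100.2002 Y28.1331
G1 X114.9376 Y26.9655
G1 X133.0042 Y23.7679
G1 X154.3998 Y18.5403
M5
G0 X213.3865 Y103.8146
M3 S284
G1 X213.6822 Y98.3779 F3721
G1 X210.0471 Y94.3246
G1 X204.6104 Y94.0289
G1 X200.5571 Y97.6640
G1 X200.2614 Y103.1007
G1 X203.8965 Y107.1540
G1 X209.3332 Y107.4497
G1 X213.3865 Y103.8146
M5
G0 X21.3345 Y73.1650
M3 S909
G1 X59.4780 Y73.1650 F1494
G1 X59.4780 Y31.2446
G1 X21.3345 Y31.2446
G1 X21.3345 Y73.1650
M5
G0 X124.4503 Y96.2191
M3 S909
G1 X116.0786 Y91.4215 F1494
G1 X115.6483 Y78.1082
G1 X118.6709 Y60.3802
G1 X120.6581 Y42.3386
G1 X117.1218 Y28.0845
M5

viewBox `0 0 302.8747 129.2130` with mm width/height → 1 unit = 1 mm. Flip: y_m = 129.2130 − y_svg.

**Shape 1** — `<path>` quadratic bezier, stroke `#ff0000` → engrave (S284, F3721). Control points (SVG): P0=(80.7128,104.8346), P1=(96.7493,95.0663), P2=(154.3998,110.6727); sampled at t=k/5. Machine vertices: (80.7128,24.3784) → (88.7920,27.2707) → (100.2002,28.1331) → (114.9376,26.9655) → (133.0042,23.7679) → (154.3998,18.5403). Open path.

**Shape 2** — `<polygon>` regular polygon, stroke `#ff0000` → engrave (S284, F3721). Machine vertices: (213.3865,103.8146) → (213.6822,98.3779) → (210.0471,94.3246) → (204.6104,94.0289) → (200.5571,97.6640) → (200.2614,103.1007) → (203.8965,107.1540) → (209.3332,107.4497) → (213.3865,103.8146). Closed: final G1 returns to the first vertex.

**Shape 3** — `<rect>` rectangle, stroke `#0000ff` → cut (S909, F1494). Machine vertices: (21.3345,73.1650) → (59.4780,73.1650) → (59.4780,31.2446) → (21.3345,31.2446) → (21.3345,73.1650). Closed: final G1 returns to the first vertex.

**Shape 4** — `<path>` cubic bezier, stroke `#0000ff` → cut (S909, F1494). Control points (SVG): P0=(124.4503,32.9939), P1=(101.3863,31.6151), P2=(130.1122,82.8063), P3=(117.1218,101.1285); sampled at t=k/5. Machine vertices: (124.4503,96.2191) → (116.0786,91.4215) → (115.6483,78.1082) → (118.6709,60.3802) → (120.6581,42.3386) → (117.1218,28.0845). Open path.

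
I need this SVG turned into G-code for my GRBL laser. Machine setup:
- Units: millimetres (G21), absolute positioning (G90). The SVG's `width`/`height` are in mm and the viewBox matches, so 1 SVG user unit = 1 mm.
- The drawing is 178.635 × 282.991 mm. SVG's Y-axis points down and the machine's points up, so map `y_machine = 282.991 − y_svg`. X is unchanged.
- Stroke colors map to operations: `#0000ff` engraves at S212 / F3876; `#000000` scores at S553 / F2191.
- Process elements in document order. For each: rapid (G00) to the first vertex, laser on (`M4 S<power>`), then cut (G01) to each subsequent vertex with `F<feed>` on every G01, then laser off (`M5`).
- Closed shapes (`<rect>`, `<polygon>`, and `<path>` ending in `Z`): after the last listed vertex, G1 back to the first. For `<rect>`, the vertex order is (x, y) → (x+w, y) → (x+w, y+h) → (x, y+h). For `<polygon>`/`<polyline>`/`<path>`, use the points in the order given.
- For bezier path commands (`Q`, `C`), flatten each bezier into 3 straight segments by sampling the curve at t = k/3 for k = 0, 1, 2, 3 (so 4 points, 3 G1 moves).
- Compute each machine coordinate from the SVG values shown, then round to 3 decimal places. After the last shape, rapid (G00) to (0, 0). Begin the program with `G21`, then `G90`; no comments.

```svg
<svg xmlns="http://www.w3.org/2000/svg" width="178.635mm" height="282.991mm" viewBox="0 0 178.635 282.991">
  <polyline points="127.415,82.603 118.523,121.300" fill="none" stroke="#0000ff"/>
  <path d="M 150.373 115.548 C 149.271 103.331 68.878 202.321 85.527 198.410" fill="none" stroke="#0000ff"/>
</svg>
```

1 u = 1 mm; y_m = 282.991 − y.

[1] `<polyline>` line segment, #0000ff→engrave S212 F3876: (127.415,200.388) → (118.523,161.691)

[2] `<path>` cubic bezier, #0000ff→engrave S212 F3876: (150.373,167.443) → (129.372,150.521) → (94.694,107.040) → (85.527,84.581)

G21
G90
G00 X127.415 Y200.388
M4 S212
G01 X118.523 Y161.691 F3876
M5
G00 X150.373 Y167.443
M4 S212
G01 X129.372 Y150.521 F3876
G01 X94.694 Y107.040 F3876
G01 X85.527 Y84.581 F3876
M5
G00 X0.000 Y0.000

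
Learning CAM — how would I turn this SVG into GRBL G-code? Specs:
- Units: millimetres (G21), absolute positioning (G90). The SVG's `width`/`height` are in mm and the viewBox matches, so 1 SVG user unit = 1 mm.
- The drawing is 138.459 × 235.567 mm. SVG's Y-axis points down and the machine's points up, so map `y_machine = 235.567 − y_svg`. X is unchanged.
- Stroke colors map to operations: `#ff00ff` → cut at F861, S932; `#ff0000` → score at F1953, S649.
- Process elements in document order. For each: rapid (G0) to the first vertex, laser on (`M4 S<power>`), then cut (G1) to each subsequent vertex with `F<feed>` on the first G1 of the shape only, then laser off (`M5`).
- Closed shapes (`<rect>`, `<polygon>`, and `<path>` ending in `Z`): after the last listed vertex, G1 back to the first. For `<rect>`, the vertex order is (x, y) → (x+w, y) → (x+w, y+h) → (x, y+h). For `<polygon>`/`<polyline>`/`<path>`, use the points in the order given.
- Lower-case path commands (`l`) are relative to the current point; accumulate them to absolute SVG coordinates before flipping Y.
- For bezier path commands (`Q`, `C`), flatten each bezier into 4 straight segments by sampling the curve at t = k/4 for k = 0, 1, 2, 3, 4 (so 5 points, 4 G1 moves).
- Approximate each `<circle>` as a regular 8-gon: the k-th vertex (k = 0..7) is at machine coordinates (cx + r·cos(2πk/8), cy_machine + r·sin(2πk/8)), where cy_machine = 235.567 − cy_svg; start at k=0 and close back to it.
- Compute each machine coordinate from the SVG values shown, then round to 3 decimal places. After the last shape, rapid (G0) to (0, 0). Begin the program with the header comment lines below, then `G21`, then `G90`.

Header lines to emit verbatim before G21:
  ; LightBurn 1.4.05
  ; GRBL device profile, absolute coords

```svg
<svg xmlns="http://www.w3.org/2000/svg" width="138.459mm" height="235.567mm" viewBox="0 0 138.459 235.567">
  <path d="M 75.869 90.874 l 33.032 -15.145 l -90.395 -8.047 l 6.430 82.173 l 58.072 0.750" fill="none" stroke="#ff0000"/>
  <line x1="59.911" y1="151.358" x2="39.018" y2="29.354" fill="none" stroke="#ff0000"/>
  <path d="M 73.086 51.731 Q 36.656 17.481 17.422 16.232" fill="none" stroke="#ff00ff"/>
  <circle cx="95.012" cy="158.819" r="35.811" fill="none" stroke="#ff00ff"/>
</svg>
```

1 u = 1 mm; y_m = 235.567 − y.

[1] `<path>` open polyline, #ff0000→score S649 F1953: (75.869,144.693) → (108.901,159.838) → (18.506,167.885) → (24.936,85.712) → (83.008,84.962)

[2] `<line>` line segment, #ff0000→score S649 F1953: (59.911,84.209) → (39.018,206.213)

[3] `<path>` quadratic bezier, #ff00ff→cut S932 F861: (73.086,183.836) → (55.946,198.898) → (40.955,209.836) → (28.114,216.648) → (17.422,219.335)

[4] `<circle>` circle, #ff00ff→cut S932 F861: (130.823,76.748) → (120.334,102.070) → (95.012,112.559) → (69.690,102.070) → (59.201,76.748) → (69.690,51.426) → (95.012,40.937) → (120.334,51.426) → (130.823,76.748) (closed)

; LightBurn 1.4.05
; GRBL device profile, absolute coords
G21
G90
G0 X75.869 Y144.693
M4 S649
G1 X108.901 Y159.838 F1953
G1 X18.506 Y167.885
G1 X24.936 Y85.712
G1 X83.008 Y84.962
M5
G0 X59.911 Y84.209
M4 S649
G1 X39.018 Y206.213 F1953
M5
G0 X73.086 Y183.836
M4 S932
G1 X55.946 Y198.898 F861
G1 X40.955 Y209.836
G1 X28.114 Y216.648
G1 X17.422 Y219.335
M5
G0 X130.823 Y76.748
M4 S932
G1 X120.334 Y102.070 F861
G1 X95.012 Y112.559
G1 X69.690 Y102.070
G1 X59.201 Y76.748
G1 X69.690 Y51.426
G1 X95.012 Y40.937
G1 X120.334 Y51.426
G1 X130.823 Y76.748
M5
G0 X0.000 Y0.000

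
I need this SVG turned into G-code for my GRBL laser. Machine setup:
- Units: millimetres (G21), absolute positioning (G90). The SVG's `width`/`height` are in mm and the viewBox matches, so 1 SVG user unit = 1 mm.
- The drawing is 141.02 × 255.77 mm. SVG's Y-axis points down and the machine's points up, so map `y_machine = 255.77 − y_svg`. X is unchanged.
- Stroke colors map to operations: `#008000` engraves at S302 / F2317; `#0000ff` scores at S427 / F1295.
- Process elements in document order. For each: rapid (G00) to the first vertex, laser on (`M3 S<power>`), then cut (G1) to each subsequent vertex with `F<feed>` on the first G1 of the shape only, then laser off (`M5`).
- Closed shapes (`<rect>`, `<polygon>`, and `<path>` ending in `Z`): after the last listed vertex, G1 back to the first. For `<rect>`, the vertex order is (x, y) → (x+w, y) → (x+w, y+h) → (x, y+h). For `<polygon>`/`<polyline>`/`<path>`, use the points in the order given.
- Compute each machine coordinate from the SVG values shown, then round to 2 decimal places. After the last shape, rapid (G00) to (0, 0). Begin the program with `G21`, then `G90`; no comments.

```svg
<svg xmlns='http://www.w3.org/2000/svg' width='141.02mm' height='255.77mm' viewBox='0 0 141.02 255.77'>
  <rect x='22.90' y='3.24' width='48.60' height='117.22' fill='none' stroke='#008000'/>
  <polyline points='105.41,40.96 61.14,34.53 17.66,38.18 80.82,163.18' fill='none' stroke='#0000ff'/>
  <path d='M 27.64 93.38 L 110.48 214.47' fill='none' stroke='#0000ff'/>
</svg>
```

viewBox `0 0 141.02 255.77` with mm width/height → 1 unit = 1 mm. Flip: y_m = 255.77 − y_svg.

**Shape 1** — `<rect>` rectangle, stroke `#008000` → engrave (S302, F2317). Machine vertices: (22.90,252.53) → (71.50,252.53) → (71.50,135.31) → (22.90,135.31) → (22.90,252.53). Closed: final G1 returns to the first vertex.

**Shape 2** — `<polyline>` open polyline, stroke `#0000ff` → score (S427, F1295). Machine vertices: (105.41,214.81) → (61.14,221.24) → (17.66,217.59) → (80.82,92.59). Open path.

**Shape 3** — `<path>` line segment, stroke `#0000ff` → score (S427, F1295). Machine vertices: (27.64,162.39) → (110.48,41.30). Open path.

G21
G90
G00 X22.90 Y252.53
M3 S302
G1 X71.50 Y252.53 F2317
G1 X71.50 Y135.31
G1 X22.90 Y135.31
G1 X22.90 Y252.53
M5
G00 X105.41 Y214.81
M3 S427
G1 X61.14 Y221.24 F1295
G1 X17.66 Y217.59
G1 X80.82 Y92.59
M5
G00 X27.64 Y162.39
M3 S427
G1 X110.48 Y41.30 F1295
M5
G00 X0.00 Y0.00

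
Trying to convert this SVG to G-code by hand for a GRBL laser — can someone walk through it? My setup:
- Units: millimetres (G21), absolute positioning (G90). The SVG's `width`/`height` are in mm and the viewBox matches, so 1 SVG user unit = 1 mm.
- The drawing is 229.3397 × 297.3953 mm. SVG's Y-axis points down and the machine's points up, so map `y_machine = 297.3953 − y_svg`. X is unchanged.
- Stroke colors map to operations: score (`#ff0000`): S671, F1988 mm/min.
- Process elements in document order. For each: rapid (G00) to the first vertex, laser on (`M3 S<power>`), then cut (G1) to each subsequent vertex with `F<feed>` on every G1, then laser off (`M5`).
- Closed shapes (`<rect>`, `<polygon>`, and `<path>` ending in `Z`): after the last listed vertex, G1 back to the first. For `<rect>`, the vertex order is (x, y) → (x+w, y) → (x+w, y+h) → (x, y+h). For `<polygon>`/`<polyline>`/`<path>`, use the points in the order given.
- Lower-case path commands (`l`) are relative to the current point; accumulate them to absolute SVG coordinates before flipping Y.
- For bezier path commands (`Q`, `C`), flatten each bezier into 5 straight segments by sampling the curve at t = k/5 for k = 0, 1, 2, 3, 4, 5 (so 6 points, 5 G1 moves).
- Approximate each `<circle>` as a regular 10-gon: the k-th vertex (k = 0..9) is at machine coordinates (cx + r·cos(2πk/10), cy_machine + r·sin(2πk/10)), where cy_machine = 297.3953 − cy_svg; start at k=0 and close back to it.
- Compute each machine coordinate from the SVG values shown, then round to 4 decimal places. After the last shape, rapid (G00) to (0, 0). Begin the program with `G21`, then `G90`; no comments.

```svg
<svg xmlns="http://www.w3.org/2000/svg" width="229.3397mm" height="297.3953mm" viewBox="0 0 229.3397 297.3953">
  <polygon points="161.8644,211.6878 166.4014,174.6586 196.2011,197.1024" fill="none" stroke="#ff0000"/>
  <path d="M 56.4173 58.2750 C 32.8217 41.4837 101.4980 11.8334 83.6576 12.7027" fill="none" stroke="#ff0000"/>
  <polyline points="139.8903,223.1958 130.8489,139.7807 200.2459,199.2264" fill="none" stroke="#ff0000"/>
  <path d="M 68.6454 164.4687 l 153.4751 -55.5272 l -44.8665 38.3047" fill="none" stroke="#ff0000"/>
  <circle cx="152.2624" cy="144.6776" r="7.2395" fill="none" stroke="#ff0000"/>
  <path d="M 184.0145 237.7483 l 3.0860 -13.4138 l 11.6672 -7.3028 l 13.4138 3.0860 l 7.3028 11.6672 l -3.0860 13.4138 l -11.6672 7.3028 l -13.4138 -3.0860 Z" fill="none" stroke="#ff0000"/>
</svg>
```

1 u = 1 mm; y_m = 297.3953 − y.

[1] `<polygon>` regular polygon, #ff0000→score S671 F1988: (161.8644,85.7075) → (166.4014,122.7367) → (196.2011,100.2929) → (161.8644,85.7075) (closed)

[2] `<path>` cubic bezier, #ff0000→score S671 F1988: (56.4173,239.1203) → (51.9023,250.3911) → (60.9506,262.6659) → (74.9805,273.8626) → (85.4101,281.8989) → (83.6576,284.6926)

[3] `<polyline>` open polyline, #ff0000→score S671 F1988: (139.8903,74.1995) → (130.8489,157.6146) → (200.2459,98.1689)

[4] `<path>` open polyline, #ff0000→score S671 F1988: (68.6454,132.9266) → (222.1205,188.4538) → (177.2540,150.1491)

[5] `<circle>` circle, #ff0000→score S671 F1988: (159.5019,152.7177) → (158.1193,156.9730) → (154.4995,159.6029) → (150.0253,159.6029) → (146.4055,156.9730) → (145.0229,152.7177) → (146.4055,148.4624) → (150.0253,145.8325) → (154.4995,145.8325) → (158.1193,148.4624) → (159.5019,152.7177) (closed)

[6] `<path>` regular polygon, #ff0000→score S671 F1988: (184.0145,59.6470) → (187.1005,73.0608) → (198.7677,80.3636) → (212.1815,77.2776) → (219.4843,65.6104) → (216.3983,52.1966) → (204.7311,44.8938) → (191.3173,47.9798) → (184.0145,59.6470) (closed)

G21
G90
G00 X161.8644 Y85.7075
M3 S671
G1 X166.4014 Y122.7367 F1988
G1 X196.2011 Y100.2929 F1988
G1 X161.8644 Y85.7075 F1988
M5
G00 X56.4173 Y239.1203
M3 S671
G1 X51.9023 Y250.3911 F1988
G1 X60.9506 Y262.6659 F1988
G1 X74.9805 Y273.8626 F1988
G1 X85.4101 Y281.8989 F1988
G1 X83.6576 Y284.6926 F1988
M5
G00 X139.8903 Y74.1995
M3 S671
G1 X130.8489 Y157.6146 F1988
G1 X200.2459 Y98.1689 F1988
M5
G00 X68.6454 Y132.9266
M3 S671
G1 X222.1205 Y188.4538 F1988
G1 X177.2540 Y150.1491 F1988
M5
G00 X159.5019 Y152.7177
M3 S671
G1 X158.1193 Y156.9730 F1988
G1 X154.4995 Y159.6029 F1988
G1 X150.0253 Y159.6029 F1988
G1 X146.4055 Y156.9730 F1988
G1 X145.0229 Y152.7177 F1988
G1 X146.4055 Y148.4624 F1988
G1 X150.0253 Y145.8325 F1988
G1 X154.4995 Y145.8325 F1988
G1 X158.1193 Y148.4624 F1988
G1 X159.5019 Y152.7177 F1988
M5
G00 X184.0145 Y59.6470
M3 S671
G1 X187.1005 Y73.0608 F1988
G1 X198.7677 Y80.3636 F1988
G1 X212.1815 Y77.2776 F1988
G1 X219.4843 Y65.6104 F1988
G1 X216.3983 Y52.1966 F1988
G1 X204.7311 Y44.8938 F1988
G1 X191.3173 Y47.9798 F1988
G1 X184.0145 Y59.6470 F1988
M5
G00 X0.0000 Y0.0000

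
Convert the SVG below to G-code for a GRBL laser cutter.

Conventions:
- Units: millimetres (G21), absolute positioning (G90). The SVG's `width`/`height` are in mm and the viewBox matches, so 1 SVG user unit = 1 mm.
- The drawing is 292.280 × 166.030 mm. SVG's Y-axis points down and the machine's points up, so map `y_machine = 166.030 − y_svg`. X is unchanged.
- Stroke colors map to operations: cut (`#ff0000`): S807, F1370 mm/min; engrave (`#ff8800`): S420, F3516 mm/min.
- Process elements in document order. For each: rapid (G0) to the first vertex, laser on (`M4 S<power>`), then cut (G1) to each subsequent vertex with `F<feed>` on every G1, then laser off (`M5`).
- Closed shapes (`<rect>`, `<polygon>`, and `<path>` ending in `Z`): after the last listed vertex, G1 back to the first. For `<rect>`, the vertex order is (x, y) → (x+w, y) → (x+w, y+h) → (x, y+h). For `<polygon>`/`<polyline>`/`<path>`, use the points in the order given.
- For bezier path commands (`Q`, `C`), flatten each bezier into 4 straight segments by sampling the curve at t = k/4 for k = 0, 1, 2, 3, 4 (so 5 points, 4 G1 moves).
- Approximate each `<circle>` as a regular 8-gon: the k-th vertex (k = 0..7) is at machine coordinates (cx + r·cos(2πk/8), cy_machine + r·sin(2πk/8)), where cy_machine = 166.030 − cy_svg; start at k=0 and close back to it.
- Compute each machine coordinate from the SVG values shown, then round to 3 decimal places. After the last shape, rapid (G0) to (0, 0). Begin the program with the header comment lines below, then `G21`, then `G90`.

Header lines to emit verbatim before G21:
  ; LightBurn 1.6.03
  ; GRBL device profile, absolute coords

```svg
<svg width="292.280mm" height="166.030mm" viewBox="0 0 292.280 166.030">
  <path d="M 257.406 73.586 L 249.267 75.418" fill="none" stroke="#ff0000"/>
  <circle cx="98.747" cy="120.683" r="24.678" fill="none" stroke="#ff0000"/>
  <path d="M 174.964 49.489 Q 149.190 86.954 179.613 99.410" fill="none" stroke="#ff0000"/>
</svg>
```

; LightBurn 1.6.03
; GRBL device profile, absolute coords
G21
G90
G0 X257.406 Y92.444
M4 S807
G1 X249.267 Y90.612 F1370
M5
G0 X123.425 Y45.347
M4 S807
G1 X116.197 Y62.797 F1370
G1 X98.747 Y70.025 F1370
G1 X81.297 Y62.797 F1370
G1 X74.069 Y45.347 F1370
G1 X81.297 Y27.897 F1370
G1 X98.747 Y20.669 F1370
G1 X116.197 Y27.897 F1370
G1 X123.425 Y45.347 F1370
M5
G0 X174.964 Y116.541
M4 S807
G1 X165.589 Y99.372 F1370
G1 X163.239 Y85.328 F1370
G1 X167.914 Y74.411 F1370
G1 X179.613 Y66.620 F1370
M5
G0 X0.000 Y0.000

Since the viewBox matches the mm dimensions, user units are millimetres directly. The only transform is the Y-flip y_m = 166.030 − y_svg.

Shape 1 is a line segment drawn with `<path>`. Its stroke #ff0000 means cut at S807, F1370. After flipping Y the toolpath is (257.406,92.444) → (249.267,90.612).

Shape 2 is a circle drawn with `<circle>`. Its stroke #ff0000 means cut at S807, F1370. After flipping Y the toolpath is (123.425,45.347) → (116.197,62.797) → (98.747,70.025) → (81.297,62.797) → (74.069,45.347) → (81.297,27.897) → (98.747,20.669) → (116.197,27.897) → (123.425,45.347), returning to the start.

Shape 3 is a quadratic bezier drawn with `<path>`. Its stroke #ff0000 means cut at S807, F1370. After flipping Y the toolpath is (174.964,116.541) → (165.589,99.372) → (163.239,85.328) → (167.914,74.411) → (179.613,66.620).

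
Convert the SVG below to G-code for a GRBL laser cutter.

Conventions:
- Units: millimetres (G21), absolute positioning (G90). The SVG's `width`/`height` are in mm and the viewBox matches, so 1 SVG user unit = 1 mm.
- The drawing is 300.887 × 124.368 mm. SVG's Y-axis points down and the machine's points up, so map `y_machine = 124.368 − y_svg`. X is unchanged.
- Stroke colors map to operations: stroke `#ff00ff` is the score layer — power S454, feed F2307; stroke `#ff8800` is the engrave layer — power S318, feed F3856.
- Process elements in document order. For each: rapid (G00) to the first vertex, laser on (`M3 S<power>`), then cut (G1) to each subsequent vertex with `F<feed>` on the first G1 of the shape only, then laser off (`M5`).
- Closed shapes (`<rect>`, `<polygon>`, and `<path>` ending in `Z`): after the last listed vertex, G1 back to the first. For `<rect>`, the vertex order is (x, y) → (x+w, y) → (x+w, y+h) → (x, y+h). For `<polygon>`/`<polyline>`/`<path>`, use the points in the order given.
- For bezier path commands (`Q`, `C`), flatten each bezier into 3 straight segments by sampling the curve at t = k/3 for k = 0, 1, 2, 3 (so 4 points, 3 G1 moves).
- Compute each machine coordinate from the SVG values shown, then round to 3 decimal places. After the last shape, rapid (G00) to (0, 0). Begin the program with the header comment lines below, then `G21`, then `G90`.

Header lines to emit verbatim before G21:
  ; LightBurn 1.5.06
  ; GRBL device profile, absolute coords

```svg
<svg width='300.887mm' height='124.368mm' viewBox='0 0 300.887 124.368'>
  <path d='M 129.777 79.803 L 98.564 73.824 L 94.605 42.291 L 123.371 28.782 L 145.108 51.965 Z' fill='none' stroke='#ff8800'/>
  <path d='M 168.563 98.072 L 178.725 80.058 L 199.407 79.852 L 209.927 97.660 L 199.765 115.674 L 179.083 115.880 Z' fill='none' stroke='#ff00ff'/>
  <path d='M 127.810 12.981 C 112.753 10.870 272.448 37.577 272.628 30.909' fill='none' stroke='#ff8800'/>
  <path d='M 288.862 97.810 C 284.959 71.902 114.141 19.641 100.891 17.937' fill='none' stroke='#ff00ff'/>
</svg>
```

1 u = 1 mm; y_m = 124.368 − y.

[1] `<path>` regular polygon, #ff8800→engrave S318 F3856: (129.777,44.565) → (98.564,50.544) → (94.605,82.077) → (123.371,95.586) → (145.108,72.403) → (129.777,44.565) (closed)

[2] `<path>` regular polygon, #ff00ff→score S454 F2307: (168.563,26.296) → (178.725,44.310) → (199.407,44.516) → (209.927,26.708) → (199.765,8.694) → (179.083,8.488) → (168.563,26.296) (closed)

[3] `<path>` cubic bezier, #ff8800→engrave S318 F3856: (127.810,111.387) → (158.623,106.195) → (231.657,95.613) → (272.628,93.459)

[4] `<path>` cubic bezier, #ff00ff→score S454 F2307: (288.862,26.558) → (241.339,58.402) → (154.646,90.723) → (100.891,106.431)

; LightBurn 1.5.06
; GRBL device profile, absolute coords
G21
G90
G00 X129.777 Y44.565
M3 S318
G1 X98.564 Y50.544 F3856
G1 X94.605 Y82.077
G1 X123.371 Y95.586
G1 X145.108 Y72.403
G1 X129.777 Y44.565
M5
G00 X168.563 Y26.296
M3 S454
G1 X178.725 Y44.310 F2307
G1 X199.407 Y44.516
G1 X209.927 Y26.708
G1 X199.765 Y8.694
G1 X179.083 Y8.488
G1 X168.563 Y26.296
M5
G00 X127.810 Y111.387
M3 S318
G1 X158.623 Y106.195 F3856
G1 X231.657 Y95.613
G1 X272.628 Y93.459
M5
G00 X288.862 Y26.558
M3 S454
G1 X241.339 Y58.402 F2307
G1 X154.646 Y90.723
G1 X100.891 Y106.431
M5
G00 X0.000 Y0.000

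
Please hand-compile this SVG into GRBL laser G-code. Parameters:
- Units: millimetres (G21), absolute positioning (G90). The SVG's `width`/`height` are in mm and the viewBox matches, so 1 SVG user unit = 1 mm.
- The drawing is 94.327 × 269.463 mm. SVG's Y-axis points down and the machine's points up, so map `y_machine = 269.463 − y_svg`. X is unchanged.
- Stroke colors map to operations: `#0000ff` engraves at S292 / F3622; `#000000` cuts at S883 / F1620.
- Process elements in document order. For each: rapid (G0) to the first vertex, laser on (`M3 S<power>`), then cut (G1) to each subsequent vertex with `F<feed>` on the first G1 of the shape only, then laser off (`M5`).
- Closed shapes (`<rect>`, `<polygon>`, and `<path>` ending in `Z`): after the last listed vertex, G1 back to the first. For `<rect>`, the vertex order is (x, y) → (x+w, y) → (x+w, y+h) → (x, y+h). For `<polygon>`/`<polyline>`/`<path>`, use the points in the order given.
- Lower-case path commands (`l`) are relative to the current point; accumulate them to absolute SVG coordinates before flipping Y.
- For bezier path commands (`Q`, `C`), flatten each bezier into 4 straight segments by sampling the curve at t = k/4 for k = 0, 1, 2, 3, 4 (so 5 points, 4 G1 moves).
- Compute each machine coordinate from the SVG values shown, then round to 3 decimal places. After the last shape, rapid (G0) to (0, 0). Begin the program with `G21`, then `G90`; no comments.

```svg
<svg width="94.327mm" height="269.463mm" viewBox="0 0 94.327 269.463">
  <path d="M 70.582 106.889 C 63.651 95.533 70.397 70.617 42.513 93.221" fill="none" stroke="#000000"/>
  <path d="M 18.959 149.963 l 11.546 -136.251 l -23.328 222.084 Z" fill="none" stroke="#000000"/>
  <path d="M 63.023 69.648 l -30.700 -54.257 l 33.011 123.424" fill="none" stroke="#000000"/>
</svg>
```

viewBox `0 0 94.327 269.463` with mm width/height → 1 unit = 1 mm. Flip: y_m = 269.463 − y_svg.

**Shape 1** — `<path>` cubic bezier, stroke `#000000` → cut (S883, F1620). Control points (SVG): P0=(70.582,106.889), P1=(63.651,95.533), P2=(70.397,70.617), P3=(42.513,93.221); sampled at t=k/4. Machine vertices: (70.582,162.574) → (67.193,172.679) → (64.405,182.143) → (57.688,185.239) → (42.513,176.242). Open path.

**Shape 2** — `<path>` closed polygon, stroke `#000000` → cut (S883, F1620). Machine vertices: (18.959,119.500) → (30.505,255.751) → (7.177,33.667) → (18.959,119.500). Closed: final G1 returns to the first vertex.

**Shape 3** — `<path>` open polyline, stroke `#000000` → cut (S883, F1620). Machine vertices: (63.023,199.815) → (32.323,254.072) → (65.334,130.648). Open path.

G21
G90
G0 X70.582 Y162.574
M3 S883
G1 X67.193 Y172.679 F1620
G1 X64.405 Y182.143
G1 X57.688 Y185.239
G1 X42.513 Y176.242
M5
G0 X18.959 Y119.500
M3 S883
G1 X30.505 Y255.751 F1620
G1 X7.177 Y33.667
G1 X18.959 Y119.500
M5
G0 X63.023 Y199.815
M3 S883
G1 X32.323 Y254.072 F1620
G1 X65.334 Y130.648
M5
G0 X0.000 Y0.000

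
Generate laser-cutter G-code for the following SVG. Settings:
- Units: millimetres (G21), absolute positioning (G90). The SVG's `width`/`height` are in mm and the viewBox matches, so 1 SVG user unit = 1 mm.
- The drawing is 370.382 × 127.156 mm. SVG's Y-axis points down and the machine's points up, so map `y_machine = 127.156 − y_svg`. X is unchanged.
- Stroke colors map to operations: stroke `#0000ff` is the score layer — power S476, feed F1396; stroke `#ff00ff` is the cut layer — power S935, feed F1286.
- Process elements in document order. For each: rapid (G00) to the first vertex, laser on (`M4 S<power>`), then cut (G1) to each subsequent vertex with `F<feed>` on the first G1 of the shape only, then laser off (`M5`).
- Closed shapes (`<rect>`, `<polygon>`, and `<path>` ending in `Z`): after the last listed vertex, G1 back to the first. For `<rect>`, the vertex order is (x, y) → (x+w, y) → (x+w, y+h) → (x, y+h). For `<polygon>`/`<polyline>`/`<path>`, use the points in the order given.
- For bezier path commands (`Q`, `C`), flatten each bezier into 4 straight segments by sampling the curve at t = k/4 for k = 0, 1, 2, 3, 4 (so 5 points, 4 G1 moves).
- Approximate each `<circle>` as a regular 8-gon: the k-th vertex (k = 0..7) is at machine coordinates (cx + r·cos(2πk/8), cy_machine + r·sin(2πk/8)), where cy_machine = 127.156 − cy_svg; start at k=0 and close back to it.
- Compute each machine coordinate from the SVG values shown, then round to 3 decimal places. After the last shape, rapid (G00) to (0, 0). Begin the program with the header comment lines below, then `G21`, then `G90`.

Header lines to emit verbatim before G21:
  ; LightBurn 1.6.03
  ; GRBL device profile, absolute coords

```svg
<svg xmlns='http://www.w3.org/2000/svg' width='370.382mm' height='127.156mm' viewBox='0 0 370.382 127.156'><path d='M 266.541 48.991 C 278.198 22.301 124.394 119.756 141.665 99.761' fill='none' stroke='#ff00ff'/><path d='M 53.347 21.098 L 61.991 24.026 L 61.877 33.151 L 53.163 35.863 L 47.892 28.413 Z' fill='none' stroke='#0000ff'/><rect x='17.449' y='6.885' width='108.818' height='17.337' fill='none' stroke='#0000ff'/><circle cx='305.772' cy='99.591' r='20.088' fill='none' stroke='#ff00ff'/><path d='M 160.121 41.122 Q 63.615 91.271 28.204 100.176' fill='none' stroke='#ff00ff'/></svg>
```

viewBox `0 0 370.382 127.156` with mm width/height → 1 unit = 1 mm. Flip: y_m = 127.156 − y_svg.

**Shape 1** — `<path>` cubic bezier, stroke `#ff00ff` → cut (S935, F1286). Control points (SVG): P0=(266.541,48.991), P1=(278.198,22.301), P2=(124.394,119.756), P3=(141.665,99.761); sampled at t=k/4. Machine vertices: (266.541,78.165) → (249.518,78.680) → (201.998,55.291) → (155.530,30.646) → (141.665,27.395). Open path.

**Shape 2** — `<path>` regular polygon, stroke `#0000ff` → score (S476, F1396). Machine vertices: (53.347,106.058) → (61.991,103.130) → (61.877,94.005) → (53.163,91.293) → (47.892,98.743) → (53.347,106.058). Closed: final G1 returns to the first vertex.

**Shape 3** — `<rect>` rectangle, stroke `#0000ff` → score (S476, F1396). Machine vertices: (17.449,120.271) → (126.267,120.271) → (126.267,102.934) → (17.449,102.934) → (17.449,120.271). Closed: final G1 returns to the first vertex.

**Shape 4** — `<circle>` circle, stroke `#ff00ff` → cut (S935, F1286). Machine vertices: (325.860,27.565) → (319.976,41.769) → (305.772,47.653) → (291.568,41.769) → (285.684,27.565) → (291.568,13.361) → (305.772,7.477) → (319.976,13.361) → (325.860,27.565). Closed: final G1 returns to the first vertex.

**Shape 5** — `<path>` quadratic bezier, stroke `#ff00ff` → cut (S935, F1286). Control points (SVG): P0=(160.121,41.122), P1=(63.615,91.271), P2=(28.204,100.176); sampled at t=k/4. Machine vertices: (160.121,86.034) → (115.686,63.537) → (78.889,46.196) → (49.728,34.010) → (28.204,26.980). Open path.

; LightBurn 1.6.03
; GRBL device profile, absolute coords
G21
G90
G00 X266.541 Y78.165
M4 S935
G1 X249.518 Y78.680 F1286
G1 X201.998 Y55.291
G1 X155.530 Y30.646
G1 X141.665 Y27.395
M5
G00 X53.347 Y106.058
M4 S476
G1 X61.991 Y103.130 F1396
G1 X61.877 Y94.005
G1 X53.163 Y91.293
G1 X47.892 Y98.743
G1 X53.347 Y106.058
M5
G00 X17.449 Y120.271
M4 S476
G1 X126.267 Y120.271 F1396
G1 X126.267 Y102.934
G1 X17.449 Y102.934
G1 X17.449 Y120.271
M5
G00 X325.860 Y27.565
M4 S935
G1 X319.976 Y41.769 F1286
G1 X305.772 Y47.653
G1 X291.568 Y41.769
G1 X285.684 Y27.565
G1 X291.568 Y13.361
G1 X305.772 Y7.477
G1 X319.976 Y13.361
G1 X325.860 Y27.565
M5
G00 X160.121 Y86.034
M4 S935
G1 X115.686 Y63.537 F1286
G1 X78.889 Y46.196
G1 X49.728 Y34.010
G1 X28.204 Y26.980
M5
G00 X0.000 Y0.000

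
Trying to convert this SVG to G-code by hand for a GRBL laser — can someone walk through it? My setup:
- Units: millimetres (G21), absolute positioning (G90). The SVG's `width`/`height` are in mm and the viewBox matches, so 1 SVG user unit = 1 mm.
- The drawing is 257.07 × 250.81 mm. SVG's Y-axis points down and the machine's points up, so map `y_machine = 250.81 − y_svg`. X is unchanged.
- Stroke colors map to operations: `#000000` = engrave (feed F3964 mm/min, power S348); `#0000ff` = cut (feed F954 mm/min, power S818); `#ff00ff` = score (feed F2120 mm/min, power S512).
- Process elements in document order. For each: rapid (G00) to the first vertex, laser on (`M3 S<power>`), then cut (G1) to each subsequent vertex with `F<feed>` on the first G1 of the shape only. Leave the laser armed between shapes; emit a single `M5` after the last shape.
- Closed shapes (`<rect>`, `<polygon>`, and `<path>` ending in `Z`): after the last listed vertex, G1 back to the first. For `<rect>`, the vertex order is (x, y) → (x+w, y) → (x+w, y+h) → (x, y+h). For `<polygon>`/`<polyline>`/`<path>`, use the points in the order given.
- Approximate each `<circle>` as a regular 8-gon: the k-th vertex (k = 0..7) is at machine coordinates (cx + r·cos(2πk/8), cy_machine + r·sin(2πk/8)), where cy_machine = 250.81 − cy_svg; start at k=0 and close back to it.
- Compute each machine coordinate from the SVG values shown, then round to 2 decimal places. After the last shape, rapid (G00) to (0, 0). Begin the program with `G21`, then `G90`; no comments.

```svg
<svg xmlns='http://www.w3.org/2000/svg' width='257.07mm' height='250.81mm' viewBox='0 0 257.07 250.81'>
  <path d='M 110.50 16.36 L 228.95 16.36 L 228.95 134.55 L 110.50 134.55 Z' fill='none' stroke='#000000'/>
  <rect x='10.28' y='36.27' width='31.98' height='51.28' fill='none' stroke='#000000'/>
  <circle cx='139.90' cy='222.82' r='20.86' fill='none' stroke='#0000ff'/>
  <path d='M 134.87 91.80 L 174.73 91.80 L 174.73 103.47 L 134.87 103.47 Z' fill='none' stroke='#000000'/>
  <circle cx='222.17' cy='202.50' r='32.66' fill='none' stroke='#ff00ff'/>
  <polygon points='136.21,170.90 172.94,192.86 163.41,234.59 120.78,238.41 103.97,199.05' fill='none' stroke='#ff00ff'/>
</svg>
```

G21
G90
G00 X110.50 Y234.45
M3 S348
G1 X228.95 Y234.45 F3964
G1 X228.95 Y116.26
G1 X110.50 Y116.26
G1 X110.50 Y234.45
G00 X10.28 Y214.54
M3 S348
G1 X42.26 Y214.54 F3964
G1 X42.26 Y163.26
G1 X10.28 Y163.26
G1 X10.28 Y214.54
G00 X160.76 Y27.99
M3 S818
G1 X154.65 Y42.74 F954
G1 X139.90 Y48.85
G1 X125.15 Y42.74
G1 X119.04 Y27.99
G1 X125.15 Y13.24
G1 X139.90 Y7.13
G1 X154.65 Y13.24
G1 X160.76 Y27.99
G00 X134.87 Y159.01
M3 S348
G1 X174.73 Y159.01 F3964
G1 X174.73 Y147.34
G1 X134.87 Y147.34
G1 X134.87 Y159.01
G00 X254.83 Y48.31
M3 S512
G1 X245.26 Y71.40 F2120
G1 X222.17 Y80.97
G1 X199.08 Y71.40
G1 X189.51 Y48.31
G1 X199.08 Y25.22
G1 X222.17 Y15.65
G1 X245.26 Y25.22
G1 X254.83 Y48.31
G00 X136.21 Y79.91
M3 S512
G1 X172.94 Y57.95 F2120
G1 X163.41 Y16.22
G1 X120.78 Y12.40
G1 X103.97 Y51.76
G1 X136.21 Y79.91
M5
G00 X0.00 Y0.00

viewBox `0 0 257.07 250.81` with mm width/height → 1 unit = 1 mm. Flip: y_m = 250.81 − y_svg.

**Shape 1** — `<path>` rectangle, stroke `#000000` → engrave (S348, F3964). Machine vertices: (110.50,234.45) → (228.95,234.45) → (228.95,116.26) → (110.50,116.26) → (110.50,234.45). Closed: final G1 returns to the first vertex.

**Shape 2** — `<rect>` rectangle, stroke `#000000` → engrave (S348, F3964). Machine vertices: (10.28,214.54) → (42.26,214.54) → (42.26,163.26) → (10.28,163.26) → (10.28,214.54). Closed: final G1 returns to the first vertex.

**Shape 3** — `<circle>` circle, stroke `#0000ff` → cut (S818, F954). Machine vertices: (160.76,27.99) → (154.65,42.74) → (139.90,48.85) → (125.15,42.74) → (119.04,27.99) → (125.15,13.24) → (139.90,7.13) → (154.65,13.24) → (160.76,27.99). Closed: final G1 returns to the first vertex.

**Shape 4** — `<path>` rectangle, stroke `#000000` → engrave (S348, F3964). Machine vertices: (134.87,159.01) → (174.73,159.01) → (174.73,147.34) → (134.87,147.34) → (134.87,159.01). Closed: final G1 returns to the first vertex.

**Shape 5** — `<circle>` circle, stroke `#ff00ff` → score (S512, F2120). Machine vertices: (254.83,48.31) → (245.26,71.40) → (222.17,80.97) → (199.08,71.40) → (189.51,48.31) → (199.08,25.22) → (222.17,15.65) → (245.26,25.22) → (254.83,48.31). Closed: final G1 returns to the first vertex.

**Shape 6** — `<polygon>` regular polygon, stroke `#ff00ff` → score (S512, F2120). Machine vertices: (136.21,79.91) → (172.94,57.95) → (163.41,16.22) → (120.78,12.40) → (103.97,51.76) → (136.21,79.91). Closed: final G1 returns to the first vertex.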